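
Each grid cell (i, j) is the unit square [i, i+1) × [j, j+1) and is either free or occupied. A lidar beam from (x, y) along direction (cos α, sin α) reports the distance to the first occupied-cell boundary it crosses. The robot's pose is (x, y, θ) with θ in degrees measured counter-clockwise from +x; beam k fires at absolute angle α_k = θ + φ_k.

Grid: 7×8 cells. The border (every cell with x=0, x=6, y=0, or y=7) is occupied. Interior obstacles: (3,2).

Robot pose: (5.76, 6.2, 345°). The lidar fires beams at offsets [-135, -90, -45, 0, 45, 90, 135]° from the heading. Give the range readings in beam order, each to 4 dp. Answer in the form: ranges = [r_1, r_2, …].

ranges = [5.4964, 5.3834, 0.4800, 0.2485, 0.2771, 0.8282, 0.9238]

beam 1: φ=-135°, α=210°
  d=(-0.8660,-0.5000)  start (5,6)  tX=0.8776 tY=0.4000  stride 1/|dx|=1.1547 1/|dy|=2.0000
    cross y-line → (5,5), t=0.4000
    cross x-line → (4,5), t=0.8776
    cross x-line → (3,5), t=2.0323
    cross y-line → (3,4), t=2.4000
    cross x-line → (2,4), t=3.1870
    cross x-line → (1,4), t=4.3417
    cross y-line → (1,3), t=4.4000
    cross x-line → (0,3), t=5.4964 (wall)
  → r_1 = 5.4964
beam 2: φ=-90°, α=255°
  d=(-0.2588,-0.9659)  start (5,6)  tX=2.9364 tY=0.2071  stride 1/|dx|=3.8637 1/|dy|=1.0353
    cross y-line → (5,5), t=0.2071
    cross y-line → (5,4), t=1.2423
    cross y-line → (5,3), t=2.2776
    cross x-line → (4,3), t=2.9364
    cross y-line → (4,2), t=3.3129
    cross y-line → (4,1), t=4.3482
    cross y-line → (4,0), t=5.3834 (wall)
  → r_2 = 5.3834
beam 3: φ=-45°, α=300°
  d=(0.5000,-0.8660)  start (5,6)  tX=0.4800 tY=0.2309  stride 1/|dx|=2.0000 1/|dy|=1.1547
    cross y-line → (5,5), t=0.2309
    cross x-line → (6,5), t=0.4800 (wall)
  → r_3 = 0.4800
beam 4: φ=0°, α=345°
  d=(0.9659,-0.2588)  start (5,6)  tX=0.2485 tY=0.7727  stride 1/|dx|=1.0353 1/|dy|=3.8637
    cross x-line → (6,6), t=0.2485 (wall)
  → r_4 = 0.2485
beam 5: φ=45°, α=30°
  d=(0.8660,0.5000)  start (5,6)  tX=0.2771 tY=1.6000  stride 1/|dx|=1.1547 1/|dy|=2.0000
    cross x-line → (6,6), t=0.2771 (wall)
  → r_5 = 0.2771
beam 6: φ=90°, α=75°
  d=(0.2588,0.9659)  start (5,6)  tX=0.9273 tY=0.8282  stride 1/|dx|=3.8637 1/|dy|=1.0353
    cross y-line → (5,7), t=0.8282 (wall)
  → r_6 = 0.8282
beam 7: φ=135°, α=120°
  d=(-0.5000,0.8660)  start (5,6)  tX=1.5200 tY=0.9238  stride 1/|dx|=2.0000 1/|dy|=1.1547
    cross y-line → (5,7), t=0.9238 (wall)
  → r_7 = 0.9238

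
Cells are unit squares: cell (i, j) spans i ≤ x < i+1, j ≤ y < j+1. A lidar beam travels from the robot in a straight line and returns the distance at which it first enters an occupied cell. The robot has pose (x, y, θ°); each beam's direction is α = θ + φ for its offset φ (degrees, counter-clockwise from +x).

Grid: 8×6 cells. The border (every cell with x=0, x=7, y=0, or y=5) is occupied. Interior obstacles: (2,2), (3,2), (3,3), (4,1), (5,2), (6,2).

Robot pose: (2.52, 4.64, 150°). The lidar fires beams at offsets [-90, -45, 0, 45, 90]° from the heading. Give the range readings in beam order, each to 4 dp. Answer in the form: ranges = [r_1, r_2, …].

ranges = [0.4157, 0.3727, 0.7200, 1.5736, 3.0400]

beam 1: φ=-90°, α=60°
  cosα=0.5000 sinα=0.8660 | (2,4) | tMaxX 0.9600 tMaxY 0.4157 | tΔX 2.0000 tΔY 1.1547
    t=0.4157 [y] (2,5) — stop
  → r_1 = 0.4157
beam 2: φ=-45°, α=105°
  cosα=-0.2588 sinα=0.9659 | (2,4) | tMaxX 2.0091 tMaxY 0.3727 | tΔX 3.8637 tΔY 1.0353
    t=0.3727 [y] (2,5) — stop
  → r_2 = 0.3727
beam 3: φ=0°, α=150°
  cosα=-0.8660 sinα=0.5000 | (2,4) | tMaxX 0.6004 tMaxY 0.7200 | tΔX 1.1547 tΔY 2.0000
    t=0.6004 [x] (1,4)
    t=0.7200 [y] (1,5) — stop
  → r_3 = 0.7200
beam 4: φ=45°, α=195°
  cosα=-0.9659 sinα=-0.2588 | (2,4) | tMaxX 0.5383 tMaxY 2.4728 | tΔX 1.0353 tΔY 3.8637
    t=0.5383 [x] (1,4)
    t=1.5736 [x] (0,4) — stop
  → r_4 = 1.5736
beam 5: φ=90°, α=240°
  cosα=-0.5000 sinα=-0.8660 | (2,4) | tMaxX 1.0400 tMaxY 0.7390 | tΔX 2.0000 tΔY 1.1547
    t=0.7390 [y] (2,3)
    t=1.0400 [x] (1,3)
    t=1.8937 [y] (1,2)
    t=3.0400 [x] (0,2) — stop
  → r_5 = 3.0400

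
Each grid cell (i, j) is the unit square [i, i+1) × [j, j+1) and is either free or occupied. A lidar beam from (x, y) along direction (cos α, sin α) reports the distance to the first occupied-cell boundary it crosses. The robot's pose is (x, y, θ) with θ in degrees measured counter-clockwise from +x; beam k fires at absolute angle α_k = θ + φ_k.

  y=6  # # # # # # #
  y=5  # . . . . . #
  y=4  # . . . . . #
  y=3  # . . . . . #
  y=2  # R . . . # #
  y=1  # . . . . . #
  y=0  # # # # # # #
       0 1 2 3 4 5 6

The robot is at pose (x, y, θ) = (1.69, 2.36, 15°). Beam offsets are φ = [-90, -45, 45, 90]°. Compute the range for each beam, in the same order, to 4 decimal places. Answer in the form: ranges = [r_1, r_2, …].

ranges = [1.4080, 2.7200, 4.2031, 2.6660]

beam 1: φ=-90°, α=285°
  cosα=0.2588 sinα=-0.9659 | (1,2) | tMaxX 1.1977 tMaxY 0.3727 | tΔX 3.8637 tΔY 1.0353
    t=0.3727 [y] (1,1)
    t=1.1977 [x] (2,1)
    t=1.4080 [y] (2,0) — stop
  → r_1 = 1.4080
beam 2: φ=-45°, α=330°
  cosα=0.8660 sinα=-0.5000 | (1,2) | tMaxX 0.3580 tMaxY 0.7200 | tΔX 1.1547 tΔY 2.0000
    t=0.3580 [x] (2,2)
    t=0.7200 [y] (2,1)
    t=1.5127 [x] (3,1)
    t=2.6674 [x] (4,1)
    t=2.7200 [y] (4,0) — stop
  → r_2 = 2.7200
beam 3: φ=45°, α=60°
  cosα=0.5000 sinα=0.8660 | (1,2) | tMaxX 0.6200 tMaxY 0.7390 | tΔX 2.0000 tΔY 1.1547
    t=0.6200 [x] (2,2)
    t=0.7390 [y] (2,3)
    t=1.8937 [y] (2,4)
    t=2.6200 [x] (3,4)
    t=3.0484 [y] (3,5)
    t=4.2031 [y] (3,6) — stop
  → r_3 = 4.2031
beam 4: φ=90°, α=105°
  cosα=-0.2588 sinα=0.9659 | (1,2) | tMaxX 2.6660 tMaxY 0.6626 | tΔX 3.8637 tΔY 1.0353
    t=0.6626 [y] (1,3)
    t=1.6979 [y] (1,4)
    t=2.6660 [x] (0,4) — stop
  → r_4 = 2.6660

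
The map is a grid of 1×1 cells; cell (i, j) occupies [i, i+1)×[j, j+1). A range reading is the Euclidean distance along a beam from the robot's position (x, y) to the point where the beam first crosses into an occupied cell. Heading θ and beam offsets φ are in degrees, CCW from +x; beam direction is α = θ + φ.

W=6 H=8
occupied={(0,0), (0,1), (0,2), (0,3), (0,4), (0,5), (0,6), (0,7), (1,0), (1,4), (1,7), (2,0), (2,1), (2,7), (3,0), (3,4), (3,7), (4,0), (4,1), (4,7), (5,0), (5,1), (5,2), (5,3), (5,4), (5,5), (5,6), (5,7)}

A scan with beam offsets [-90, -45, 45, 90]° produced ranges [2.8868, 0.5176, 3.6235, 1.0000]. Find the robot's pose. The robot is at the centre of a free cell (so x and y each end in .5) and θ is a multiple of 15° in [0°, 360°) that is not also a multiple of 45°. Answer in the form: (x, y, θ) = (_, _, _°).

The pose lattice has 20·16 = 320 candidates. Test each by forward raycasting.
  (3.5, 3.5, 330°): beam 1 = 1.7321 ≠ 2.8868 ✗
  (2.5, 2.5, 30°): beam 1 = 0.5774 ≠ 2.8868 ✗
  (3.5, 2.5, 255°): beam 1 = 2.5882 ≠ 2.8868 ✗
  …
  (4.5, 4.5, 210°): r_1=2.8868, r_2=0.5176, r_3=3.6235, r_4=1.0000 — all match ✓
Only this pose fits every beam.

(x, y, θ) = (4.5, 4.5, 210°)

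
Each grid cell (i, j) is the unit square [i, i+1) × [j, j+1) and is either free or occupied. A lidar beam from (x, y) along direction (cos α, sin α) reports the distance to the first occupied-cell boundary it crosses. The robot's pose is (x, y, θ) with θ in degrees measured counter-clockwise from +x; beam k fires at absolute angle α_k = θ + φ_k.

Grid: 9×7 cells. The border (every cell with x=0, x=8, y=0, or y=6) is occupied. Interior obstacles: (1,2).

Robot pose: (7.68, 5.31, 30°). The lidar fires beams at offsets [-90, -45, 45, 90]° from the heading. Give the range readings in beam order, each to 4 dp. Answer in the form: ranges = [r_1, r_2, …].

ranges = [0.6400, 0.3313, 0.7143, 0.7967]

beam 1: φ=-90°, α=300°
  direction (0.5000, -0.8660); cell (7,5); t to first gridline: x 0.6400, y 0.3580 (then +2.0000 / +1.1547)
    (7,4) via y @ 0.3580
    (8,4) via x @ 0.6400  # hit
  → r_1 = 0.6400
beam 2: φ=-45°, α=345°
  direction (0.9659, -0.2588); cell (7,5); t to first gridline: x 0.3313, y 1.1977 (then +1.0353 / +3.8637)
    (8,5) via x @ 0.3313  # hit
  → r_2 = 0.3313
beam 3: φ=45°, α=75°
  direction (0.2588, 0.9659); cell (7,5); t to first gridline: x 1.2364, y 0.7143 (then +3.8637 / +1.0353)
    (7,6) via y @ 0.7143  # hit
  → r_3 = 0.7143
beam 4: φ=90°, α=120°
  direction (-0.5000, 0.8660); cell (7,5); t to first gridline: x 1.3600, y 0.7967 (then +2.0000 / +1.1547)
    (7,6) via y @ 0.7967  # hit
  → r_4 = 0.7967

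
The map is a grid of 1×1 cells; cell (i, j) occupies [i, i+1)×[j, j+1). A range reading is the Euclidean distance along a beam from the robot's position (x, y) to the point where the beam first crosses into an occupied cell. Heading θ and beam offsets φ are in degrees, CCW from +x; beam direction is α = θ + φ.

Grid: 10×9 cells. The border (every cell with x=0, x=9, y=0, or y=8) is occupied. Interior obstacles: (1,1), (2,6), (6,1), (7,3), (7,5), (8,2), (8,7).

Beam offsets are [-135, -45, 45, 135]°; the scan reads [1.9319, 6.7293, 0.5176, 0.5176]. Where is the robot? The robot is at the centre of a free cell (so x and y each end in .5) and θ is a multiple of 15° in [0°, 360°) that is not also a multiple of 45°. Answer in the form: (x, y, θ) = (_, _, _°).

Candidates: 49 free-cell centres × 16 headings = 784 poses. Raycast each; keep the one whose scan matches to 4 dp.
  (1.5, 7.5, 285°): beam 1 = 0.5774 ≠ 1.9319 ✗
  (6.5, 4.5, 330°): beam 1 = 5.6940 ≠ 1.9319 ✗
  (2.5, 3.5, 15°): beam 1 = 1.7321 ≠ 1.9319 ✗
  (4.5, 1.5, 240°): beam 1 = 6.7293 ≠ 1.9319 ✗
  …
  (2.5, 1.5, 120°): r_1=1.9319, r_2=6.7293, r_3=0.5176, r_4=0.5176 — all match ✓
Unique over the lattice → pose = (2.5, 1.5, 120°).

(x, y, θ) = (2.5, 1.5, 120°)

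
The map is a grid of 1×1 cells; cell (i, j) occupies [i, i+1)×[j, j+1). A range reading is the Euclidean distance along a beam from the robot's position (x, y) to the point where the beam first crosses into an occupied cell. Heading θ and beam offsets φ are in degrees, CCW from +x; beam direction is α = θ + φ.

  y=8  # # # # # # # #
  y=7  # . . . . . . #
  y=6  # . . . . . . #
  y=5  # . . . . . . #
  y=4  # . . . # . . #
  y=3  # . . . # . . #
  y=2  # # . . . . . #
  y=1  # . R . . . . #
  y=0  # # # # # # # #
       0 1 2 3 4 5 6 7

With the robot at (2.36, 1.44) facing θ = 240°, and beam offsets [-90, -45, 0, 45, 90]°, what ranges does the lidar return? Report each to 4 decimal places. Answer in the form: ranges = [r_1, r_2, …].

beam 1: φ=-90°, α=150°
  cosα=-0.8660 sinα=0.5000 | (2,1) | tMaxX 0.4157 tMaxY 1.1200 | tΔX 1.1547 tΔY 2.0000
    t=0.4157 [x] (1,1)
    t=1.1200 [y] (1,2) — stop
  → r_1 = 1.1200
beam 2: φ=-45°, α=195°
  cosα=-0.9659 sinα=-0.2588 | (2,1) | tMaxX 0.3727 tMaxY 1.7000 | tΔX 1.0353 tΔY 3.8637
    t=0.3727 [x] (1,1)
    t=1.4080 [x] (0,1) — stop
  → r_2 = 1.4080
beam 3: φ=0°, α=240°
  cosα=-0.5000 sinα=-0.8660 | (2,1) | tMaxX 0.7200 tMaxY 0.5081 | tΔX 2.0000 tΔY 1.1547
    t=0.5081 [y] (2,0) — stop
  → r_3 = 0.5081
beam 4: φ=45°, α=285°
  cosα=0.2588 sinα=-0.9659 | (2,1) | tMaxX 2.4728 tMaxY 0.4555 | tΔX 3.8637 tΔY 1.0353
    t=0.4555 [y] (2,0) — stop
  → r_4 = 0.4555
beam 5: φ=90°, α=330°
  cosα=0.8660 sinα=-0.5000 | (2,1) | tMaxX 0.7390 tMaxY 0.8800 | tΔX 1.1547 tΔY 2.0000
    t=0.7390 [x] (3,1)
    t=0.8800 [y] (3,0) — stop
  → r_5 = 0.8800

ranges = [1.1200, 1.4080, 0.5081, 0.4555, 0.8800]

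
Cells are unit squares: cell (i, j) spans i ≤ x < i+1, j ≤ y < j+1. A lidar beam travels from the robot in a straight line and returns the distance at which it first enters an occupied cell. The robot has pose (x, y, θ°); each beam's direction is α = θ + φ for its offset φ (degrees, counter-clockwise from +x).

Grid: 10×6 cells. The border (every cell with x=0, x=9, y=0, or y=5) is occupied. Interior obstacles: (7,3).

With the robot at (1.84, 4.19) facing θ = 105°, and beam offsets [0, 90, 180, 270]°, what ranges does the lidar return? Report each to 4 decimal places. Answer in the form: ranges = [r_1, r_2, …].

beam 1: φ=0°, α=105°
  d=(-0.2588,0.9659)  start (1,4)  tX=3.2455 tY=0.8386  stride 1/|dx|=3.8637 1/|dy|=1.0353
    cross y-line → (1,5), t=0.8386 (wall)
  → r_1 = 0.8386
beam 2: φ=90°, α=195°
  d=(-0.9659,-0.2588)  start (1,4)  tX=0.8696 tY=0.7341  stride 1/|dx|=1.0353 1/|dy|=3.8637
    cross y-line → (1,3), t=0.7341
    cross x-line → (0,3), t=0.8696 (wall)
  → r_2 = 0.8696
beam 3: φ=180°, α=285°
  d=(0.2588,-0.9659)  start (1,4)  tX=0.6182 tY=0.1967  stride 1/|dx|=3.8637 1/|dy|=1.0353
    cross y-line → (1,3), t=0.1967
    cross x-line → (2,3), t=0.6182
    cross y-line → (2,2), t=1.2320
    cross y-line → (2,1), t=2.2673
    cross y-line → (2,0), t=3.3025 (wall)
  → r_3 = 3.3025
beam 4: φ=270°, α=15°
  d=(0.9659,0.2588)  start (1,4)  tX=0.1656 tY=3.1296  stride 1/|dx|=1.0353 1/|dy|=3.8637
    cross x-line → (2,4), t=0.1656
    cross x-line → (3,4), t=1.2009
    cross x-line → (4,4), t=2.2362
    cross y-line → (4,5), t=3.1296 (wall)
  → r_4 = 3.1296

ranges = [0.8386, 0.8696, 3.3025, 3.1296]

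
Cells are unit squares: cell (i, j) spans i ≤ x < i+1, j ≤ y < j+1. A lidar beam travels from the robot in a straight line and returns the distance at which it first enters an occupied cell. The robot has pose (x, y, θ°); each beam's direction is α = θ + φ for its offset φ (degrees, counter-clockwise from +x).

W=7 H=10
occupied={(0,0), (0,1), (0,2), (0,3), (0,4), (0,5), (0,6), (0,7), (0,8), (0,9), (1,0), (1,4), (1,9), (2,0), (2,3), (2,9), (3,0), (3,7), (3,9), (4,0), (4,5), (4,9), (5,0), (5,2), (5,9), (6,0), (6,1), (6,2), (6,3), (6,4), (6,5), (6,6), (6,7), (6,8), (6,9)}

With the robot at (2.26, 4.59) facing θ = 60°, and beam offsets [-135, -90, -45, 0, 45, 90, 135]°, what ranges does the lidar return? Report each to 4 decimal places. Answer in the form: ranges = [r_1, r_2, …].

ranges = [0.6108, 3.1800, 1.8014, 2.7828, 4.5656, 0.3002, 0.2692]

beam 1: φ=-135°, α=285°
  dir = (cos 285°, sin 285°) = (0.2588, -0.9659); from cell (2,4)
  next x-line at t=2.8591, next y-line at t=0.6108; Δt_x=3.8637, Δt_y=1.0353
    y: enter (2,3) at t=0.6108 ← occupied
  → r_1 = 0.6108
beam 2: φ=-90°, α=330°
  dir = (cos 330°, sin 330°) = (0.8660, -0.5000); from cell (2,4)
  next x-line at t=0.8545, next y-line at t=1.1800; Δt_x=1.1547, Δt_y=2.0000
    x: enter (3,4) at t=0.8545
    y: enter (3,3) at t=1.1800
    x: enter (4,3) at t=2.0092
    x: enter (5,3) at t=3.1639
    y: enter (5,2) at t=3.1800 ← occupied
  → r_2 = 3.1800
beam 3: φ=-45°, α=15°
  dir = (cos 15°, sin 15°) = (0.9659, 0.2588); from cell (2,4)
  next x-line at t=0.7661, next y-line at t=1.5841; Δt_x=1.0353, Δt_y=3.8637
    x: enter (3,4) at t=0.7661
    y: enter (3,5) at t=1.5841
    x: enter (4,5) at t=1.8014 ← occupied
  → r_3 = 1.8014
beam 4: φ=0°, α=60°
  dir = (cos 60°, sin 60°) = (0.5000, 0.8660); from cell (2,4)
  next x-line at t=1.4800, next y-line at t=0.4734; Δt_x=2.0000, Δt_y=1.1547
    y: enter (2,5) at t=0.4734
    x: enter (3,5) at t=1.4800
    y: enter (3,6) at t=1.6281
    y: enter (3,7) at t=2.7828 ← occupied
  → r_4 = 2.7828
beam 5: φ=45°, α=105°
  dir = (cos 105°, sin 105°) = (-0.2588, 0.9659); from cell (2,4)
  next x-line at t=1.0046, next y-line at t=0.4245; Δt_x=3.8637, Δt_y=1.0353
    y: enter (2,5) at t=0.4245
    x: enter (1,5) at t=1.0046
    y: enter (1,6) at t=1.4597
    y: enter (1,7) at t=2.4950
    y: enter (1,8) at t=3.5303
    y: enter (1,9) at t=4.5656 ← occupied
  → r_5 = 4.5656
beam 6: φ=90°, α=150°
  dir = (cos 150°, sin 150°) = (-0.8660, 0.5000); from cell (2,4)
  next x-line at t=0.3002, next y-line at t=0.8200; Δt_x=1.1547, Δt_y=2.0000
    x: enter (1,4) at t=0.3002 ← occupied
  → r_6 = 0.3002
beam 7: φ=135°, α=195°
  dir = (cos 195°, sin 195°) = (-0.9659, -0.2588); from cell (2,4)
  next x-line at t=0.2692, next y-line at t=2.2796; Δt_x=1.0353, Δt_y=3.8637
    x: enter (1,4) at t=0.2692 ← occupied
  → r_7 = 0.2692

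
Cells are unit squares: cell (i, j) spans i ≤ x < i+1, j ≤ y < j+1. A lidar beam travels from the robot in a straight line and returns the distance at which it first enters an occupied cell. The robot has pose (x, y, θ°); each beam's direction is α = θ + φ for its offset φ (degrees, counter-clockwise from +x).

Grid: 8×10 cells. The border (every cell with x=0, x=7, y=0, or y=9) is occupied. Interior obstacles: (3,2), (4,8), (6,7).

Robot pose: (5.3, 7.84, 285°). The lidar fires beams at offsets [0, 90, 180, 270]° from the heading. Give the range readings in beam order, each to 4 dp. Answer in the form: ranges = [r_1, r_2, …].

ranges = [6.5683, 1.7600, 1.1591, 4.4517]

beam 1: φ=0°, α=285°
  d=(0.2588,-0.9659)  start (5,7)  tX=2.7046 tY=0.8696  stride 1/|dx|=3.8637 1/|dy|=1.0353
    cross y-line → (5,6), t=0.8696
    cross y-line → (5,5), t=1.9049
    cross x-line → (6,5), t=2.7046
    cross y-line → (6,4), t=2.9402
    cross y-line → (6,3), t=3.9755
    cross y-line → (6,2), t=5.0107
    cross y-line → (6,1), t=6.0460
    cross x-line → (7,1), t=6.5683 (wall)
  → r_1 = 6.5683
beam 2: φ=90°, α=15°
  d=(0.9659,0.2588)  start (5,7)  tX=0.7247 tY=0.6182  stride 1/|dx|=1.0353 1/|dy|=3.8637
    cross y-line → (5,8), t=0.6182
    cross x-line → (6,8), t=0.7247
    cross x-line → (7,8), t=1.7600 (wall)
  → r_2 = 1.7600
beam 3: φ=180°, α=105°
  d=(-0.2588,0.9659)  start (5,7)  tX=1.1591 tY=0.1656  stride 1/|dx|=3.8637 1/|dy|=1.0353
    cross y-line → (5,8), t=0.1656
    cross x-line → (4,8), t=1.1591 (wall)
  → r_3 = 1.1591
beam 4: φ=270°, α=195°
  d=(-0.9659,-0.2588)  start (5,7)  tX=0.3106 tY=3.2455  stride 1/|dx|=1.0353 1/|dy|=3.8637
    cross x-line → (4,7), t=0.3106
    cross x-line → (3,7), t=1.3459
    cross x-line → (2,7), t=2.3811
    cross y-line → (2,6), t=3.2455
    cross x-line → (1,6), t=3.4164
    cross x-line → (0,6), t=4.4517 (wall)
  → r_4 = 4.4517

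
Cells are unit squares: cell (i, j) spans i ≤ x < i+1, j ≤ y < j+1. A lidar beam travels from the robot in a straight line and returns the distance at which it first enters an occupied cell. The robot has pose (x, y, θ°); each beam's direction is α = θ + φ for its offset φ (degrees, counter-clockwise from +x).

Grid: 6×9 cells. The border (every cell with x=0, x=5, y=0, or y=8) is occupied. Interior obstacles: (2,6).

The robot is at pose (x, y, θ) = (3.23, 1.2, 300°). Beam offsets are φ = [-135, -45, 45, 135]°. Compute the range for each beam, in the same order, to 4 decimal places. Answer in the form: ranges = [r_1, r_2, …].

ranges = [2.3087, 0.2071, 0.7727, 6.8388]

beam 1: φ=-135°, α=165°
  cosα=-0.9659 sinα=0.2588 | (3,1) | tMaxX 0.2381 tMaxY 3.0910 | tΔX 1.0353 tΔY 3.8637
    t=0.2381 [x] (2,1)
    t=1.2734 [x] (1,1)
    t=2.3087 [x] (0,1) — stop
  → r_1 = 2.3087
beam 2: φ=-45°, α=255°
  cosα=-0.2588 sinα=-0.9659 | (3,1) | tMaxX 0.8887 tMaxY 0.2071 | tΔX 3.8637 tΔY 1.0353
    t=0.2071 [y] (3,0) — stop
  → r_2 = 0.2071
beam 3: φ=45°, α=345°
  cosα=0.9659 sinα=-0.2588 | (3,1) | tMaxX 0.7972 tMaxY 0.7727 | tΔX 1.0353 tΔY 3.8637
    t=0.7727 [y] (3,0) — stop
  → r_3 = 0.7727
beam 4: φ=135°, α=75°
  cosα=0.2588 sinα=0.9659 | (3,1) | tMaxX 2.9751 tMaxY 0.8282 | tΔX 3.8637 tΔY 1.0353
    t=0.8282 [y] (3,2)
    t=1.8635 [y] (3,3)
    t=2.8988 [y] (3,4)
    t=2.9751 [x] (4,4)
    t=3.9340 [y] (4,5)
    t=4.9693 [y] (4,6)
    t=6.0046 [y] (4,7)
    t=6.8388 [x] (5,7) — stop
  → r_4 = 6.8388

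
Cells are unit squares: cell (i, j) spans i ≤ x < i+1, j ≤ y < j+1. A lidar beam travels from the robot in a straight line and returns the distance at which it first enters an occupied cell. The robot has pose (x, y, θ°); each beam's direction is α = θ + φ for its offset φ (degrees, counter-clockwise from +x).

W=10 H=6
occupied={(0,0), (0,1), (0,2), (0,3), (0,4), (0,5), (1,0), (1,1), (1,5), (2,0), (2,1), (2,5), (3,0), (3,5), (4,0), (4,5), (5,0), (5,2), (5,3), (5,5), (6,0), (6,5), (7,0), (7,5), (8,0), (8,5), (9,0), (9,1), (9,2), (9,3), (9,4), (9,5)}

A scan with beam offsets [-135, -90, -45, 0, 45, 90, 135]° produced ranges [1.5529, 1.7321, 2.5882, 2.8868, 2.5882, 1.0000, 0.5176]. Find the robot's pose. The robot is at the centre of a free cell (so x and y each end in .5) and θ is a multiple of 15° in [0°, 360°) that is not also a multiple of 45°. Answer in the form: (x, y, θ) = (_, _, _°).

Candidates: 28 free-cell centres × 16 headings = 448 poses. Raycast each; keep the one whose scan matches to 4 dp.
  (3.5, 4.5, 75°): beam 1 = 4.0415 ≠ 1.5529 ✗
  (3.5, 3.5, 255°): beam 1 = 1.7321 ≠ 1.5529 ✗
  (2.5, 4.5, 285°): beam 1 = 1.0000 ≠ 1.5529 ✗
  …
  (6.5, 2.5, 30°): r_1=1.5529, r_2=1.7321, r_3=2.5882, r_4=2.8868, r_5=2.5882, r_6=1.0000, r_7=0.5176 — all match ✓
Unique over the lattice → pose = (6.5, 2.5, 30°).

(x, y, θ) = (6.5, 2.5, 30°)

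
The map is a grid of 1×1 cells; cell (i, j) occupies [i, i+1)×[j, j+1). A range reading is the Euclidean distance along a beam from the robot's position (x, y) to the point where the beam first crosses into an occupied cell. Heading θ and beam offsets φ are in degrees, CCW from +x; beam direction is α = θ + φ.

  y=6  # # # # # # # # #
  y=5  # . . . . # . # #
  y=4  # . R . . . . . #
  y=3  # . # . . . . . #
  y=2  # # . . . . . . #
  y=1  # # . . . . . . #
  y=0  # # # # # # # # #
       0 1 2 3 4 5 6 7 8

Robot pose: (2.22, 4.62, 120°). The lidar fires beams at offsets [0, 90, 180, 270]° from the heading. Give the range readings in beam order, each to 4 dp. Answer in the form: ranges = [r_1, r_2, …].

beam 1: φ=0°, α=120°
  cosα=-0.5000 sinα=0.8660 | (2,4) | tMaxX 0.4400 tMaxY 0.4388 | tΔX 2.0000 tΔY 1.1547
    t=0.4388 [y] (2,5)
    t=0.4400 [x] (1,5)
    t=1.5935 [y] (1,6) — stop
  → r_1 = 1.5935
beam 2: φ=90°, α=210°
  cosα=-0.8660 sinα=-0.5000 | (2,4) | tMaxX 0.2540 tMaxY 1.2400 | tΔX 1.1547 tΔY 2.0000
    t=0.2540 [x] (1,4)
    t=1.2400 [y] (1,3)
    t=1.4087 [x] (0,3) — stop
  → r_2 = 1.4087
beam 3: φ=180°, α=300°
  cosα=0.5000 sinα=-0.8660 | (2,4) | tMaxX 1.5600 tMaxY 0.7159 | tΔX 2.0000 tΔY 1.1547
    t=0.7159 [y] (2,3) — stop
  → r_3 = 0.7159
beam 4: φ=270°, α=30°
  cosα=0.8660 sinα=0.5000 | (2,4) | tMaxX 0.9007 tMaxY 0.7600 | tΔX 1.1547 tΔY 2.0000
    t=0.7600 [y] (2,5)
    t=0.9007 [x] (3,5)
    t=2.0554 [x] (4,5)
    t=2.7600 [y] (4,6) — stop
  → r_4 = 2.7600

ranges = [1.5935, 1.4087, 0.7159, 2.7600]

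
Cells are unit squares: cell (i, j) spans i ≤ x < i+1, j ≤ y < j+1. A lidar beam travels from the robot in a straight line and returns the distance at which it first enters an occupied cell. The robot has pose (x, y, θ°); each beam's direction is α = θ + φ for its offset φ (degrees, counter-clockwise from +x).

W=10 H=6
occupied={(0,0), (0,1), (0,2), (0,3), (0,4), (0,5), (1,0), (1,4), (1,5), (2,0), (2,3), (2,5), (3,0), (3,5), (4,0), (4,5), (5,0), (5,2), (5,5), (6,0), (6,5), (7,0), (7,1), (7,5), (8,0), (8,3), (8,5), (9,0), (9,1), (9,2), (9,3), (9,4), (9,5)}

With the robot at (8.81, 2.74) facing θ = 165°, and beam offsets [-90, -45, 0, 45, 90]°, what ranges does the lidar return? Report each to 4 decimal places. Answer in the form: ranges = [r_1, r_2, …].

ranges = [0.2692, 0.3002, 7.0502, 1.4800, 1.8014]

beam 1: φ=-90°, α=75°
  dir = (cos 75°, sin 75°) = (0.2588, 0.9659); from cell (8,2)
  next x-line at t=0.7341, next y-line at t=0.2692; Δt_x=3.8637, Δt_y=1.0353
    y: enter (8,3) at t=0.2692 ← occupied
  → r_1 = 0.2692
beam 2: φ=-45°, α=120°
  dir = (cos 120°, sin 120°) = (-0.5000, 0.8660); from cell (8,2)
  next x-line at t=1.6200, next y-line at t=0.3002; Δt_x=2.0000, Δt_y=1.1547
    y: enter (8,3) at t=0.3002 ← occupied
  → r_2 = 0.3002
beam 3: φ=0°, α=165°
  dir = (cos 165°, sin 165°) = (-0.9659, 0.2588); from cell (8,2)
  next x-line at t=0.8386, next y-line at t=1.0046; Δt_x=1.0353, Δt_y=3.8637
    x: enter (7,2) at t=0.8386
    y: enter (7,3) at t=1.0046
    x: enter (6,3) at t=1.8738
    x: enter (5,3) at t=2.9091
    x: enter (4,3) at t=3.9444
    y: enter (4,4) at t=4.8683
    x: enter (3,4) at t=4.9797
    x: enter (2,4) at t=6.0150
    x: enter (1,4) at t=7.0502 ← occupied
  → r_3 = 7.0502
beam 4: φ=45°, α=210°
  dir = (cos 210°, sin 210°) = (-0.8660, -0.5000); from cell (8,2)
  next x-line at t=0.9353, next y-line at t=1.4800; Δt_x=1.1547, Δt_y=2.0000
    x: enter (7,2) at t=0.9353
    y: enter (7,1) at t=1.4800 ← occupied
  → r_4 = 1.4800
beam 5: φ=90°, α=255°
  dir = (cos 255°, sin 255°) = (-0.2588, -0.9659); from cell (8,2)
  next x-line at t=3.1296, next y-line at t=0.7661; Δt_x=3.8637, Δt_y=1.0353
    y: enter (8,1) at t=0.7661
    y: enter (8,0) at t=1.8014 ← occupied
  → r_5 = 1.8014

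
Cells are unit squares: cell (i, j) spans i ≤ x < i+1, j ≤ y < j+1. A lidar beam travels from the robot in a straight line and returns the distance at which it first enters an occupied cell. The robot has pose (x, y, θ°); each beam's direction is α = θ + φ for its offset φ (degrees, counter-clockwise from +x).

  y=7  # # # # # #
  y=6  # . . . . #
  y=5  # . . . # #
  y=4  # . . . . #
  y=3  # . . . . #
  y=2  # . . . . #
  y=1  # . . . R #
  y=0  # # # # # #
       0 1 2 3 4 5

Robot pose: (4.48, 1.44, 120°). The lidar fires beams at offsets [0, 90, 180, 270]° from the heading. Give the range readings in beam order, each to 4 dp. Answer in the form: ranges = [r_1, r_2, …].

ranges = [6.4201, 0.8800, 0.5081, 0.6004]

beam 1: φ=0°, α=120°
  d=(-0.5000,0.8660)  start (4,1)  tX=0.9600 tY=0.6466  stride 1/|dx|=2.0000 1/|dy|=1.1547
    cross y-line → (4,2), t=0.6466
    cross x-line → (3,2), t=0.9600
    cross y-line → (3,3), t=1.8013
    cross y-line → (3,4), t=2.9560
    cross x-line → (2,4), t=2.9600
    cross y-line → (2,5), t=4.1107
    cross x-line → (1,5), t=4.9600
    cross y-line → (1,6), t=5.2654
    cross y-line → (1,7), t=6.4201 (wall)
  → r_1 = 6.4201
beam 2: φ=90°, α=210°
  d=(-0.8660,-0.5000)  start (4,1)  tX=0.5543 tY=0.8800  stride 1/|dx|=1.1547 1/|dy|=2.0000
    cross x-line → (3,1), t=0.5543
    cross y-line → (3,0), t=0.8800 (wall)
  → r_2 = 0.8800
beam 3: φ=180°, α=300°
  d=(0.5000,-0.8660)  start (4,1)  tX=1.0400 tY=0.5081  stride 1/|dx|=2.0000 1/|dy|=1.1547
    cross y-line → (4,0), t=0.5081 (wall)
  → r_3 = 0.5081
beam 4: φ=270°, α=30°
  d=(0.8660,0.5000)  start (4,1)  tX=0.6004 tY=1.1200  stride 1/|dx|=1.1547 1/|dy|=2.0000
    cross x-line → (5,1), t=0.6004 (wall)
  → r_4 = 0.6004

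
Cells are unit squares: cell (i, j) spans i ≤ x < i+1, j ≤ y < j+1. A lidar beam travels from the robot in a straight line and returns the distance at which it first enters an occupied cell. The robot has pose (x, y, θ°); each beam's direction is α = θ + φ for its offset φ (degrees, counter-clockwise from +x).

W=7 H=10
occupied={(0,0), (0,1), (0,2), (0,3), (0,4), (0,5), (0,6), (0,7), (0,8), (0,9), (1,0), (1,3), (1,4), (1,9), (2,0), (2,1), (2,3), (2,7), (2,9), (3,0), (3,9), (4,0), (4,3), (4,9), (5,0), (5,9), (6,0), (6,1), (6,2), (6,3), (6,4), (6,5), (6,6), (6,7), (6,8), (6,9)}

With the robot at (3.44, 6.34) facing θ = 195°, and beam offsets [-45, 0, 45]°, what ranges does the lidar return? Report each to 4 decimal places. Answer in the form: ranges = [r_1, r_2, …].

ranges = [1.3200, 2.5261, 2.7020]

beam 1: φ=-45°, α=150°
  dir = (cos 150°, sin 150°) = (-0.8660, 0.5000); from cell (3,6)
  next x-line at t=0.5081, next y-line at t=1.3200; Δt_x=1.1547, Δt_y=2.0000
    x: enter (2,6) at t=0.5081
    y: enter (2,7) at t=1.3200 ← occupied
  → r_1 = 1.3200
beam 2: φ=0°, α=195°
  dir = (cos 195°, sin 195°) = (-0.9659, -0.2588); from cell (3,6)
  next x-line at t=0.4555, next y-line at t=1.3137; Δt_x=1.0353, Δt_y=3.8637
    x: enter (2,6) at t=0.4555
    y: enter (2,5) at t=1.3137
    x: enter (1,5) at t=1.4908
    x: enter (0,5) at t=2.5261 ← occupied
  → r_2 = 2.5261
beam 3: φ=45°, α=240°
  dir = (cos 240°, sin 240°) = (-0.5000, -0.8660); from cell (3,6)
  next x-line at t=0.8800, next y-line at t=0.3926; Δt_x=2.0000, Δt_y=1.1547
    y: enter (3,5) at t=0.3926
    x: enter (2,5) at t=0.8800
    y: enter (2,4) at t=1.5473
    y: enter (2,3) at t=2.7020 ← occupied
  → r_3 = 2.7020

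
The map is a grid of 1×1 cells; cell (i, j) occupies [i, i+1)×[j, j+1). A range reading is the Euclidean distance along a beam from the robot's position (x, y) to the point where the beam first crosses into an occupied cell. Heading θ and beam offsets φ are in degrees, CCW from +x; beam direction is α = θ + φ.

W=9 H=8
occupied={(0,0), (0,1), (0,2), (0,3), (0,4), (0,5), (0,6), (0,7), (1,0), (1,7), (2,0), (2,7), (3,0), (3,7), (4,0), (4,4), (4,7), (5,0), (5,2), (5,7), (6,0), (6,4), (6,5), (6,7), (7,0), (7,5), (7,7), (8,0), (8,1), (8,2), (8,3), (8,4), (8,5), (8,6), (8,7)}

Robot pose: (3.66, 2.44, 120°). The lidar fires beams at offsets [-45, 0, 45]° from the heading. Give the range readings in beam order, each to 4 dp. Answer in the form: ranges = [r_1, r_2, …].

beam 1: φ=-45°, α=75°
  cosα=0.2588 sinα=0.9659 | (3,2) | tMaxX 1.3137 tMaxY 0.5798 | tΔX 3.8637 tΔY 1.0353
    t=0.5798 [y] (3,3)
    t=1.3137 [x] (4,3)
    t=1.6150 [y] (4,4) — stop
  → r_1 = 1.6150
beam 2: φ=0°, α=120°
  cosα=-0.5000 sinα=0.8660 | (3,2) | tMaxX 1.3200 tMaxY 0.6466 | tΔX 2.0000 tΔY 1.1547
    t=0.6466 [y] (3,3)
    t=1.3200 [x] (2,3)
    t=1.8013 [y] (2,4)
    t=2.9560 [y] (2,5)
    t=3.3200 [x] (1,5)
    t=4.1107 [y] (1,6)
    t=5.2654 [y] (1,7) — stop
  → r_2 = 5.2654
beam 3: φ=45°, α=165°
  cosα=-0.9659 sinα=0.2588 | (3,2) | tMaxX 0.6833 tMaxY 2.1637 | tΔX 1.0353 tΔY 3.8637
    t=0.6833 [x] (2,2)
    t=1.7186 [x] (1,2)
    t=2.1637 [y] (1,3)
    t=2.7538 [x] (0,3) — stop
  → r_3 = 2.7538

ranges = [1.6150, 5.2654, 2.7538]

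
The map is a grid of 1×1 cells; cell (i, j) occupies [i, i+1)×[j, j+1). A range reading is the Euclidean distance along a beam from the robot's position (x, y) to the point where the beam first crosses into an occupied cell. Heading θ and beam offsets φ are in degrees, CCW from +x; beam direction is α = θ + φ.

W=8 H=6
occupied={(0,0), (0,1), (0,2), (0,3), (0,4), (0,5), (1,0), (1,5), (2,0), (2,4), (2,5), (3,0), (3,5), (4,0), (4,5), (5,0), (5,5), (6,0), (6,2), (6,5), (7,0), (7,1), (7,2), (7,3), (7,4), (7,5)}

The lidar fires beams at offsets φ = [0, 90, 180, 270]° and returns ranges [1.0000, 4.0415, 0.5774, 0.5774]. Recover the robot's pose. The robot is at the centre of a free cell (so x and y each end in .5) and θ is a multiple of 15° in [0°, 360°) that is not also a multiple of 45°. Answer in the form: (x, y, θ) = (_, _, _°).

Enumerate (i+0.5, j+0.5, θ) over the 22 free cells and 16 admissible headings. For each, cast all 4 beams and compare to the given ranges.
  (2.5, 1.5, 15°): beam 1 = 3.6235 ≠ 1.0000 ✗
  (1.5, 2.5, 195°): beam 1 = 0.5176 ≠ 1.0000 ✗
  (4.5, 2.5, 165°): beam 1 = 3.6235 ≠ 1.0000 ✗
  …
  (6.5, 4.5, 150°): r_1=1.0000, r_2=4.0415, r_3=0.5774, r_4=0.5774 — all match ✓
Only this pose fits every beam.

(x, y, θ) = (6.5, 4.5, 150°)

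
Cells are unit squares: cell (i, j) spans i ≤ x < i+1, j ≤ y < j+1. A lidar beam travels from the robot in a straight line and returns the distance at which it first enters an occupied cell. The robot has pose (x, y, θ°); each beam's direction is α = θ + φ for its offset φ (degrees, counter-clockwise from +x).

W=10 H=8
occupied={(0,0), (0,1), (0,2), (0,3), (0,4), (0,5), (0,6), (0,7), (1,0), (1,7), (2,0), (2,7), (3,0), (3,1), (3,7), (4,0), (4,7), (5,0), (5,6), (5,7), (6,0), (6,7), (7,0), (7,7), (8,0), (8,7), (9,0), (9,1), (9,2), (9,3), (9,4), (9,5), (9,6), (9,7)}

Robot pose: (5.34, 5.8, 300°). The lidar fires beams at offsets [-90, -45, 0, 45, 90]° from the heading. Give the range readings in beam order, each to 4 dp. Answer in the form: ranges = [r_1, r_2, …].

ranges = [5.0114, 4.9693, 5.5426, 3.7891, 0.4000]

beam 1: φ=-90°, α=210°
  d=(-0.8660,-0.5000)  start (5,5)  tX=0.3926 tY=1.6000  stride 1/|dx|=1.1547 1/|dy|=2.0000
    cross x-line → (4,5), t=0.3926
    cross x-line → (3,5), t=1.5473
    cross y-line → (3,4), t=1.6000
    cross x-line → (2,4), t=2.7020
    cross y-line → (2,3), t=3.6000
    cross x-line → (1,3), t=3.8567
    cross x-line → (0,3), t=5.0114 (wall)
  → r_1 = 5.0114
beam 2: φ=-45°, α=255°
  d=(-0.2588,-0.9659)  start (5,5)  tX=1.3137 tY=0.8282  stride 1/|dx|=3.8637 1/|dy|=1.0353
    cross y-line → (5,4), t=0.8282
    cross x-line → (4,4), t=1.3137
    cross y-line → (4,3), t=1.8635
    cross y-line → (4,2), t=2.8988
    cross y-line → (4,1), t=3.9340
    cross y-line → (4,0), t=4.9693 (wall)
  → r_2 = 4.9693
beam 3: φ=0°, α=300°
  d=(0.5000,-0.8660)  start (5,5)  tX=1.3200 tY=0.9238  stride 1/|dx|=2.0000 1/|dy|=1.1547
    cross y-line → (5,4), t=0.9238
    cross x-line → (6,4), t=1.3200
    cross y-line → (6,3), t=2.0785
    cross y-line → (6,2), t=3.2332
    cross x-line → (7,2), t=3.3200
    cross y-line → (7,1), t=4.3879
    cross x-line → (8,1), t=5.3200
    cross y-line → (8,0), t=5.5426 (wall)
  → r_3 = 5.5426
beam 4: φ=45°, α=345°
  d=(0.9659,-0.2588)  start (5,5)  tX=0.6833 tY=3.0910  stride 1/|dx|=1.0353 1/|dy|=3.8637
    cross x-line → (6,5), t=0.6833
    cross x-line → (7,5), t=1.7186
    cross x-line → (8,5), t=2.7538
    cross y-line → (8,4), t=3.0910
    cross x-line → (9,4), t=3.7891 (wall)
  → r_4 = 3.7891
beam 5: φ=90°, α=30°
  d=(0.8660,0.5000)  start (5,5)  tX=0.7621 tY=0.4000  stride 1/|dx|=1.1547 1/|dy|=2.0000
    cross y-line → (5,6), t=0.4000 (wall)
  → r_5 = 0.4000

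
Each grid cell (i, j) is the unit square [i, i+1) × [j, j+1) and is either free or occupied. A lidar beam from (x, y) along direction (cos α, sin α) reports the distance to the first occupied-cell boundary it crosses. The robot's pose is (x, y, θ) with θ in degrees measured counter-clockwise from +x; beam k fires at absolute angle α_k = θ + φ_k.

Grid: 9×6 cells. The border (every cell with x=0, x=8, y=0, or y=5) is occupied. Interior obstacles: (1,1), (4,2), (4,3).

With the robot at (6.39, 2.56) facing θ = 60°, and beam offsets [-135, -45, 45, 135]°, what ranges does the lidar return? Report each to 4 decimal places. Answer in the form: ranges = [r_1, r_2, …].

ranges = [1.6150, 1.6668, 2.5261, 1.4390]

beam 1: φ=-135°, α=285°
  cosα=0.2588 sinα=-0.9659 | (6,2) | tMaxX 2.3569 tMaxY 0.5798 | tΔX 3.8637 tΔY 1.0353
    t=0.5798 [y] (6,1)
    t=1.6150 [y] (6,0) — stop
  → r_1 = 1.6150
beam 2: φ=-45°, α=15°
  cosα=0.9659 sinα=0.2588 | (6,2) | tMaxX 0.6315 tMaxY 1.7000 | tΔX 1.0353 tΔY 3.8637
    t=0.6315 [x] (7,2)
    t=1.6668 [x] (8,2) — stop
  → r_2 = 1.6668
beam 3: φ=45°, α=105°
  cosα=-0.2588 sinα=0.9659 | (6,2) | tMaxX 1.5068 tMaxY 0.4555 | tΔX 3.8637 tΔY 1.0353
    t=0.4555 [y] (6,3)
    t=1.4908 [y] (6,4)
    t=1.5068 [x] (5,4)
    t=2.5261 [y] (5,5) — stop
  → r_3 = 2.5261
beam 4: φ=135°, α=195°
  cosα=-0.9659 sinα=-0.2588 | (6,2) | tMaxX 0.4038 tMaxY 2.1637 | tΔX 1.0353 tΔY 3.8637
    t=0.4038 [x] (5,2)
    t=1.4390 [x] (4,2) — stop
  → r_4 = 1.4390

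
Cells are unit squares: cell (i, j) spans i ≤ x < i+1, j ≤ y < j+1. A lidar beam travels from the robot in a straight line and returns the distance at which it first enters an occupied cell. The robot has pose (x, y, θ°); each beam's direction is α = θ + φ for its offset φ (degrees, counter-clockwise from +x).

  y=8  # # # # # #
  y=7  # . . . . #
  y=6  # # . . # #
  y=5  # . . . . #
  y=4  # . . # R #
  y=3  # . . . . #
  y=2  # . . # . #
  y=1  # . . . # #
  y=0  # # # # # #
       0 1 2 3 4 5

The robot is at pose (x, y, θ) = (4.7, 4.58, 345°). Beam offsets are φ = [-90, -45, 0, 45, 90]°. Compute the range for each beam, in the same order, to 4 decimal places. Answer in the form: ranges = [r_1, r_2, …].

beam 1: φ=-90°, α=255°
  cosα=-0.2588 sinα=-0.9659 | (4,4) | tMaxX 2.7046 tMaxY 0.6005 | tΔX 3.8637 tΔY 1.0353
    t=0.6005 [y] (4,3)
    t=1.6357 [y] (4,2)
    t=2.6710 [y] (4,1) — stop
  → r_1 = 2.6710
beam 2: φ=-45°, α=300°
  cosα=0.5000 sinα=-0.8660 | (4,4) | tMaxX 0.6000 tMaxY 0.6697 | tΔX 2.0000 tΔY 1.1547
    t=0.6000 [x] (5,4) — stop
  → r_2 = 0.6000
beam 3: φ=0°, α=345°
  cosα=0.9659 sinα=-0.2588 | (4,4) | tMaxX 0.3106 tMaxY 2.2409 | tΔX 1.0353 tΔY 3.8637
    t=0.3106 [x] (5,4) — stop
  → r_3 = 0.3106
beam 4: φ=45°, α=30°
  cosα=0.8660 sinα=0.5000 | (4,4) | tMaxX 0.3464 tMaxY 0.8400 | tΔX 1.1547 tΔY 2.0000
    t=0.3464 [x] (5,4) — stop
  → r_4 = 0.3464
beam 5: φ=90°, α=75°
  cosα=0.2588 sinα=0.9659 | (4,4) | tMaxX 1.1591 tMaxY 0.4348 | tΔX 3.8637 tΔY 1.0353
    t=0.4348 [y] (4,5)
    t=1.1591 [x] (5,5) — stop
  → r_5 = 1.1591

ranges = [2.6710, 0.6000, 0.3106, 0.3464, 1.1591]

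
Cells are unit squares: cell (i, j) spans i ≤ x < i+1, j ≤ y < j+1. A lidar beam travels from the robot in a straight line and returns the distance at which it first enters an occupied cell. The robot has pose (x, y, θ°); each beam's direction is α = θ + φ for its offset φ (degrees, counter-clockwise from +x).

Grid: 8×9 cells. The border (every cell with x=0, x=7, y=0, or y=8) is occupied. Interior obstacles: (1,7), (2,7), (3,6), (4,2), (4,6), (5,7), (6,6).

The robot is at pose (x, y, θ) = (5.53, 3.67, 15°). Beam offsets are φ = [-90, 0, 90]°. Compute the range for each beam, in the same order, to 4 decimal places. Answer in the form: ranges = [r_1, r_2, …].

beam 1: φ=-90°, α=285°
  cosα=0.2588 sinα=-0.9659 | (5,3) | tMaxX 1.8159 tMaxY 0.6936 | tΔX 3.8637 tΔY 1.0353
    t=0.6936 [y] (5,2)
    t=1.7289 [y] (5,1)
    t=1.8159 [x] (6,1)
    t=2.7642 [y] (6,0) — stop
  → r_1 = 2.7642
beam 2: φ=0°, α=15°
  cosα=0.9659 sinα=0.2588 | (5,3) | tMaxX 0.4866 tMaxY 1.2750 | tΔX 1.0353 tΔY 3.8637
    t=0.4866 [x] (6,3)
    t=1.2750 [y] (6,4)
    t=1.5219 [x] (7,4) — stop
  → r_2 = 1.5219
beam 3: φ=90°, α=105°
  cosα=-0.2588 sinα=0.9659 | (5,3) | tMaxX 2.0478 tMaxY 0.3416 | tΔX 3.8637 tΔY 1.0353
    t=0.3416 [y] (5,4)
    t=1.3769 [y] (5,5)
    t=2.0478 [x] (4,5)
    t=2.4122 [y] (4,6) — stop
  → r_3 = 2.4122

ranges = [2.7642, 1.5219, 2.4122]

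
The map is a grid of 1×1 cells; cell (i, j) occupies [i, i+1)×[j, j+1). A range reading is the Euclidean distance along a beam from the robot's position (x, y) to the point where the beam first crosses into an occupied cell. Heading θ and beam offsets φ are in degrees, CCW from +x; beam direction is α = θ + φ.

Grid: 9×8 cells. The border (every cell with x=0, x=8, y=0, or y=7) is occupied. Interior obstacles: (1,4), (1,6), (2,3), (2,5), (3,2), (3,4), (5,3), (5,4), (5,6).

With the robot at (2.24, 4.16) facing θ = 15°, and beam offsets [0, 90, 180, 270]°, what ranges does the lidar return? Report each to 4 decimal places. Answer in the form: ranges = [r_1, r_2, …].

ranges = [0.7868, 0.8696, 0.2485, 0.1656]

beam 1: φ=0°, α=15°
  direction (0.9659, 0.2588); cell (2,4); t to first gridline: x 0.7868, y 3.2455 (then +1.0353 / +3.8637)
    (3,4) via x @ 0.7868  # hit
  → r_1 = 0.7868
beam 2: φ=90°, α=105°
  direction (-0.2588, 0.9659); cell (2,4); t to first gridline: x 0.9273, y 0.8696 (then +3.8637 / +1.0353)
    (2,5) via y @ 0.8696  # hit
  → r_2 = 0.8696
beam 3: φ=180°, α=195°
  direction (-0.9659, -0.2588); cell (2,4); t to first gridline: x 0.2485, y 0.6182 (then +1.0353 / +3.8637)
    (1,4) via x @ 0.2485  # hit
  → r_3 = 0.2485
beam 4: φ=270°, α=285°
  direction (0.2588, -0.9659); cell (2,4); t to first gridline: x 2.9364, y 0.1656 (then +3.8637 / +1.0353)
    (2,3) via y @ 0.1656  # hit
  → r_4 = 0.1656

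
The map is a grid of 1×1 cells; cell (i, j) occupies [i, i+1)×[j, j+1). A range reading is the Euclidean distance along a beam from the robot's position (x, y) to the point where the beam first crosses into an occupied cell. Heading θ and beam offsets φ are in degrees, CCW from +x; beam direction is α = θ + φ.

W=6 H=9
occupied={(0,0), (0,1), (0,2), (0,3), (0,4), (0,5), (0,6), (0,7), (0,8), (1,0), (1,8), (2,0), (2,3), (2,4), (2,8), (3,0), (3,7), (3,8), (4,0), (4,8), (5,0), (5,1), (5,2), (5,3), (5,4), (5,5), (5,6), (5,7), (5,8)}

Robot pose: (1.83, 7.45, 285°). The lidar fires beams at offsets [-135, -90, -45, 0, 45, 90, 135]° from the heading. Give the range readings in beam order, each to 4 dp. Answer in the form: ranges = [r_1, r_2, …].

ranges = [0.9584, 0.8593, 1.6600, 2.5364, 3.6604, 1.2113, 0.6351]

beam 1: φ=-135°, α=150°
  d=(-0.8660,0.5000)  start (1,7)  tX=0.9584 tY=1.1000  stride 1/|dx|=1.1547 1/|dy|=2.0000
    cross x-line → (0,7), t=0.9584 (wall)
  → r_1 = 0.9584
beam 2: φ=-90°, α=195°
  d=(-0.9659,-0.2588)  start (1,7)  tX=0.8593 tY=1.7387  stride 1/|dx|=1.0353 1/|dy|=3.8637
    cross x-line → (0,7), t=0.8593 (wall)
  → r_2 = 0.8593
beam 3: φ=-45°, α=240°
  d=(-0.5000,-0.8660)  start (1,7)  tX=1.6600 tY=0.5196  stride 1/|dx|=2.0000 1/|dy|=1.1547
    cross y-line → (1,6), t=0.5196
    cross x-line → (0,6), t=1.6600 (wall)
  → r_3 = 1.6600
beam 4: φ=0°, α=285°
  d=(0.2588,-0.9659)  start (1,7)  tX=0.6568 tY=0.4659  stride 1/|dx|=3.8637 1/|dy|=1.0353
    cross y-line → (1,6), t=0.4659
    cross x-line → (2,6), t=0.6568
    cross y-line → (2,5), t=1.5012
    cross y-line → (2,4), t=2.5364 (wall)
  → r_4 = 2.5364
beam 5: φ=45°, α=330°
  d=(0.8660,-0.5000)  start (1,7)  tX=0.1963 tY=0.9000  stride 1/|dx|=1.1547 1/|dy|=2.0000
    cross x-line → (2,7), t=0.1963
    cross y-line → (2,6), t=0.9000
    cross x-line → (3,6), t=1.3510
    cross x-line → (4,6), t=2.5057
    cross y-line → (4,5), t=2.9000
    cross x-line → (5,5), t=3.6604 (wall)
  → r_5 = 3.6604
beam 6: φ=90°, α=15°
  d=(0.9659,0.2588)  start (1,7)  tX=0.1760 tY=2.1250  stride 1/|dx|=1.0353 1/|dy|=3.8637
    cross x-line → (2,7), t=0.1760
    cross x-line → (3,7), t=1.2113 (wall)
  → r_6 = 1.2113
beam 7: φ=135°, α=60°
  d=(0.5000,0.8660)  start (1,7)  tX=0.3400 tY=0.6351  stride 1/|dx|=2.0000 1/|dy|=1.1547
    cross x-line → (2,7), t=0.3400
    cross y-line → (2,8), t=0.6351 (wall)
  → r_7 = 0.6351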